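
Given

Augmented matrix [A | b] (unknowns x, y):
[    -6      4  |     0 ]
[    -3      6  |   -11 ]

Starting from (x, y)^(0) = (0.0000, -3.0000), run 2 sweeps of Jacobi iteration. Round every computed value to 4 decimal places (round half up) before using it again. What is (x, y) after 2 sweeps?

Iteration 1:
  x = (0 - (4)·-3.0000) / (-6) = -2.0000
  y = (-11 - (-3)·0.0000) / (6) = -1.8333
Iteration 2:
  x = (0 - (4)·-1.8333) / (-6) = -1.2222
  y = (-11 - (-3)·-2.0000) / (6) = -2.8333

(-1.2222, -2.8333)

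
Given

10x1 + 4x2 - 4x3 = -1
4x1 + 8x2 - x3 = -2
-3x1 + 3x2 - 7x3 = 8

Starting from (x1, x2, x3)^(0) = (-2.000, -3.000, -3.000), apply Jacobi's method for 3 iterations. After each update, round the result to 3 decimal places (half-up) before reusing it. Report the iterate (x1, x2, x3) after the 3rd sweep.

(-0.317, 0.072, -0.936)

Iteration 1:
  x1 = (-1 - (4)·-3.000 - (-4)·-3.000) / (10) = -0.100
  x2 = (-2 - (4)·-2.000 - (-1)·-3.000) / (8) = 0.375
  x3 = (8 - (-3)·-2.000 - (3)·-3.000) / (-7) = -1.571
Iteration 2:
  x1 = (-1 - (4)·0.375 - (-4)·-1.571) / (10) = -0.878
  x2 = (-2 - (4)·-0.100 - (-1)·-1.571) / (8) = -0.396
  x3 = (8 - (-3)·-0.100 - (3)·0.375) / (-7) = -0.939
Iteration 3:
  x1 = (-1 - (4)·-0.396 - (-4)·-0.939) / (10) = -0.317
  x2 = (-2 - (4)·-0.878 - (-1)·-0.939) / (8) = 0.072
  x3 = (8 - (-3)·-0.878 - (3)·-0.396) / (-7) = -0.936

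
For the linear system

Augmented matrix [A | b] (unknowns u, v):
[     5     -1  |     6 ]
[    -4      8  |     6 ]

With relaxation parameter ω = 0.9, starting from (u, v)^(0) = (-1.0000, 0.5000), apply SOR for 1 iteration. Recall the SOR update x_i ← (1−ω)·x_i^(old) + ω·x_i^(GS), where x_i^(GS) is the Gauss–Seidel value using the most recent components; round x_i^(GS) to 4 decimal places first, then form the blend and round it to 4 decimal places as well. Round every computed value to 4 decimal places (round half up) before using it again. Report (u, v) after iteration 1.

Iteration 1:
  u: GS value = (6 - (-1)·0.5000) / (5) = 1.3000;  u ← (1−ω)·-1.0000 + ω·1.3000 = 1.0700
  v: GS value = (6 - (-4)·1.0700) / (8) = 1.2850;  v ← (1−ω)·0.5000 + ω·1.2850 = 1.2065

(1.0700, 1.2065)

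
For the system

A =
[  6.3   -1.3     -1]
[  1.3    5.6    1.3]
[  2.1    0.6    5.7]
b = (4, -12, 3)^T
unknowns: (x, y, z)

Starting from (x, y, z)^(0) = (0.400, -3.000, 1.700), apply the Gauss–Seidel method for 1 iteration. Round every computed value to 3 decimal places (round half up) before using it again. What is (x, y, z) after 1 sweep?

Iteration 1:
  x = (4 - (-1.3)·-3.000 - (-1)·1.700) / (6.3) = 0.286
  y = (-12 - (1.3)·0.286 - (1.3)·1.700) / (5.6) = -2.604
  z = (3 - (2.1)·0.286 - (0.6)·-2.604) / (5.7) = 0.695

(0.286, -2.604, 0.695)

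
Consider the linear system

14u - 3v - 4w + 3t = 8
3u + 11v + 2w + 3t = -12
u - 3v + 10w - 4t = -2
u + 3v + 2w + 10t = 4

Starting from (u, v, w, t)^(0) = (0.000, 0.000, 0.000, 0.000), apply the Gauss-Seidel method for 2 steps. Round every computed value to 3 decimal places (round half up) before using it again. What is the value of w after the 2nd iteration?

-0.214

Iteration 1:
  u = (8 - (-3)·0.000 - (-4)·0.000 - (3)·0.000) / (14) = 0.571
  v = (-12 - (3)·0.571 - (2)·0.000 - (3)·0.000) / (11) = -1.247
  w = (-2 - (1)·0.571 - (-3)·-1.247 - (-4)·0.000) / (10) = -0.631
  t = (4 - (1)·0.571 - (3)·-1.247 - (2)·-0.631) / (10) = 0.843
Iteration 2:
  u = (8 - (-3)·-1.247 - (-4)·-0.631 - (3)·0.843) / (14) = -0.057
  v = (-12 - (3)·-0.057 - (2)·-0.631 - (3)·0.843) / (11) = -1.191
  w = (-2 - (1)·-0.057 - (-3)·-1.191 - (-4)·0.843) / (10) = -0.214
  t = (4 - (1)·-0.057 - (3)·-1.191 - (2)·-0.214) / (10) = 0.806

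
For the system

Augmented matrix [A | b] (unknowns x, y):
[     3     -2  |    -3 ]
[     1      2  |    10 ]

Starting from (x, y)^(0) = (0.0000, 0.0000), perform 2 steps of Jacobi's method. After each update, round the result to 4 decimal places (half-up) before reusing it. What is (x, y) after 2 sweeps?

Iteration 1:
  x = (-3 - (-2)·0.0000) / (3) = -1.0000
  y = (10 - (1)·0.0000) / (2) = 5.0000
Iteration 2:
  x = (-3 - (-2)·5.0000) / (3) = 2.3333
  y = (10 - (1)·-1.0000) / (2) = 5.5000

(2.3333, 5.5000)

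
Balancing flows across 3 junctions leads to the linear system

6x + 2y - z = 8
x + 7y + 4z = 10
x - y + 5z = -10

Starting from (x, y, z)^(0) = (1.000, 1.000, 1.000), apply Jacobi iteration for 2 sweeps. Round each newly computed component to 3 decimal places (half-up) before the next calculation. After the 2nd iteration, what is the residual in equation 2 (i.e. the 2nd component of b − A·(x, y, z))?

Iteration 1:
  x = (8 - (2)·1.000 - (-1)·1.000) / (6) = 1.167
  y = (10 - (1)·1.000 - (4)·1.000) / (7) = 0.714
  z = (-10 - (1)·1.000 - (-1)·1.000) / (5) = -2.000
Iteration 2:
  x = (8 - (2)·0.714 - (-1)·-2.000) / (6) = 0.762
  y = (10 - (1)·1.167 - (4)·-2.000) / (7) = 2.405
  z = (-10 - (1)·1.167 - (-1)·0.714) / (5) = -2.091
Residual b − A·x = (-3.473, 0.767, 2.098)

0.767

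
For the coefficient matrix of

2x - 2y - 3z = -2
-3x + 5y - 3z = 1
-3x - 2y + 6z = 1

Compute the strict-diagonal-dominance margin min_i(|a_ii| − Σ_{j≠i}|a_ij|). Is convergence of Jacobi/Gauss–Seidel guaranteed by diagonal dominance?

-3

row 1: |2| − (2+3) = -3
row 2: |5| − (3+3) = -1
row 3: |6| − (3+2) = 1
minimum over rows = -3 → not strictly diagonally dominant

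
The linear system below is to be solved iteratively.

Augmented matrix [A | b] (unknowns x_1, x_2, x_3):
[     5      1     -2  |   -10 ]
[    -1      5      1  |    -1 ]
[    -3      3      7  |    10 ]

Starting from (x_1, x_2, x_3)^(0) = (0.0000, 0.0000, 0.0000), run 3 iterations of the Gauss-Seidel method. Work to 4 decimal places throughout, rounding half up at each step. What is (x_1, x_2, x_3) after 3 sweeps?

Iteration 1:
  x_1 = (-10 - (1)·0.0000 - (-2)·0.0000) / (5) = -2.0000
  x_2 = (-1 - (-1)·-2.0000 - (1)·0.0000) / (5) = -0.6000
  x_3 = (10 - (-3)·-2.0000 - (3)·-0.6000) / (7) = 0.8286
Iteration 2:
  x_1 = (-10 - (1)·-0.6000 - (-2)·0.8286) / (5) = -1.5486
  x_2 = (-1 - (-1)·-1.5486 - (1)·0.8286) / (5) = -0.6754
  x_3 = (10 - (-3)·-1.5486 - (3)·-0.6754) / (7) = 1.0543
Iteration 3:
  x_1 = (-10 - (1)·-0.6754 - (-2)·1.0543) / (5) = -1.4432
  x_2 = (-1 - (-1)·-1.4432 - (1)·1.0543) / (5) = -0.6995
  x_3 = (10 - (-3)·-1.4432 - (3)·-0.6995) / (7) = 1.1098

(-1.4432, -0.6995, 1.1098)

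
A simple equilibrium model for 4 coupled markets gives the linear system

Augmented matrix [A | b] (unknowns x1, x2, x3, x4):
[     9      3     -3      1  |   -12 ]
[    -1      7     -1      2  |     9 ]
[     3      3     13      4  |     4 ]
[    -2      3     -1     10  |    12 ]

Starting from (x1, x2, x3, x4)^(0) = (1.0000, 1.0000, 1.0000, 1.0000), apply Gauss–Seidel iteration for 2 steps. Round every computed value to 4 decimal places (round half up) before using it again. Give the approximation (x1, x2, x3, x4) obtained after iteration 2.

(-1.6778, 0.8794, 0.2944, 0.6301)

Iteration 1:
  x1 = (-12 - (3)·1.0000 - (-3)·1.0000 - (1)·1.0000) / (9) = -1.4444
  x2 = (9 - (-1)·-1.4444 - (-1)·1.0000 - (2)·1.0000) / (7) = 0.9365
  x3 = (4 - (3)·-1.4444 - (3)·0.9365 - (4)·1.0000) / (13) = 0.1172
  x4 = (12 - (-2)·-1.4444 - (3)·0.9365 - (-1)·0.1172) / (10) = 0.6419
Iteration 2:
  x1 = (-12 - (3)·0.9365 - (-3)·0.1172 - (1)·0.6419) / (9) = -1.6778
  x2 = (9 - (-1)·-1.6778 - (-1)·0.1172 - (2)·0.6419) / (7) = 0.8794
  x3 = (4 - (3)·-1.6778 - (3)·0.8794 - (4)·0.6419) / (13) = 0.2944
  x4 = (12 - (-2)·-1.6778 - (3)·0.8794 - (-1)·0.2944) / (10) = 0.6301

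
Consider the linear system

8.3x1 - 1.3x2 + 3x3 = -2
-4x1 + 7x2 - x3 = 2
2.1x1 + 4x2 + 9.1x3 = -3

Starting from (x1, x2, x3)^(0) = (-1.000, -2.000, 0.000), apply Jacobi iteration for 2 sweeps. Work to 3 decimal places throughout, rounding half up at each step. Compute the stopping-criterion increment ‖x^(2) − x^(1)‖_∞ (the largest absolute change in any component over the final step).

Iteration 1:
  x1 = (-2 - (-1.3)·-2.000 - (3)·0.000) / (8.3) = -0.554
  x2 = (2 - (-4)·-1.000 - (-1)·0.000) / (7) = -0.286
  x3 = (-3 - (2.1)·-1.000 - (4)·-2.000) / (9.1) = 0.780
Iteration 2:
  x1 = (-2 - (-1.3)·-0.286 - (3)·0.780) / (8.3) = -0.568
  x2 = (2 - (-4)·-0.554 - (-1)·0.780) / (7) = 0.081
  x3 = (-3 - (2.1)·-0.554 - (4)·-0.286) / (9.1) = -0.076
Change: (-0.014, 0.367, -0.856) → max |·| = 0.856

0.856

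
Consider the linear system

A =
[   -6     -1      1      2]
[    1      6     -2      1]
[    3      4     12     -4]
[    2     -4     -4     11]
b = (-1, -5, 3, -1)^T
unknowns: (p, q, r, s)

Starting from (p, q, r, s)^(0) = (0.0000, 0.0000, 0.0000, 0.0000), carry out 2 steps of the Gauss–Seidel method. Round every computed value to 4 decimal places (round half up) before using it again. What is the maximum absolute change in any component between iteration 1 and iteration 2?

Iteration 1:
  p = (-1 - (-1)·0.0000 - (1)·0.0000 - (2)·0.0000) / (-6) = 0.1667
  q = (-5 - (1)·0.1667 - (-2)·0.0000 - (1)·0.0000) / (6) = -0.8611
  r = (3 - (3)·0.1667 - (4)·-0.8611 - (-4)·0.0000) / (12) = 0.4954
  s = (-1 - (2)·0.1667 - (-4)·-0.8611 - (-4)·0.4954) / (11) = -0.2542
Iteration 2:
  p = (-1 - (-1)·-0.8611 - (1)·0.4954 - (2)·-0.2542) / (-6) = 0.3080
  q = (-5 - (1)·0.3080 - (-2)·0.4954 - (1)·-0.2542) / (6) = -0.6772
  r = (3 - (3)·0.3080 - (4)·-0.6772 - (-4)·-0.2542) / (12) = 0.3140
  s = (-1 - (2)·0.3080 - (-4)·-0.6772 - (-4)·0.3140) / (11) = -0.2790
Change: (0.1413, 0.1839, -0.1814, -0.0248) → max |·| = 0.1839

0.1839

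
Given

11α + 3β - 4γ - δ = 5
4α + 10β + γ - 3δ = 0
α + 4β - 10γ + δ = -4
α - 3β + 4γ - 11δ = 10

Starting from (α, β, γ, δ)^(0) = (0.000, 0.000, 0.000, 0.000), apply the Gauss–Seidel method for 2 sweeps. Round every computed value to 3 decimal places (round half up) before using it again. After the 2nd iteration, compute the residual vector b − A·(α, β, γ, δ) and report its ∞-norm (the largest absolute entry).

0.253

Iteration 1:
  α = (5 - (3)·0.000 - (-4)·0.000 - (-1)·0.000) / (11) = 0.455
  β = (0 - (4)·0.455 - (1)·0.000 - (-3)·0.000) / (10) = -0.182
  γ = (-4 - (1)·0.455 - (4)·-0.182 - (1)·0.000) / (-10) = 0.373
  δ = (10 - (1)·0.455 - (-3)·-0.182 - (4)·0.373) / (-11) = -0.682
Iteration 2:
  α = (5 - (3)·-0.182 - (-4)·0.373 - (-1)·-0.682) / (11) = 0.578
  β = (0 - (4)·0.578 - (1)·0.373 - (-3)·-0.682) / (10) = -0.473
  γ = (-4 - (1)·0.578 - (4)·-0.473 - (1)·-0.682) / (-10) = 0.200
  δ = (10 - (1)·0.578 - (-3)·-0.473 - (4)·0.200) / (-11) = -0.655
Residual b − A·x = (0.206, 0.253, -0.031, -0.002); ∞-norm = 0.253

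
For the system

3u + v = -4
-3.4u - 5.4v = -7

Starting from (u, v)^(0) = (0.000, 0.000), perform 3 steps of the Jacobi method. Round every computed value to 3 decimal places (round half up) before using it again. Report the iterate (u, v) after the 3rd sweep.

(-2.045, 2.408)

Iteration 1:
  u = (-4 - (1)·0.000) / (3) = -1.333
  v = (-7 - (-3.4)·0.000) / (-5.4) = 1.296
Iteration 2:
  u = (-4 - (1)·1.296) / (3) = -1.765
  v = (-7 - (-3.4)·-1.333) / (-5.4) = 2.136
Iteration 3:
  u = (-4 - (1)·2.136) / (3) = -2.045
  v = (-7 - (-3.4)·-1.765) / (-5.4) = 2.408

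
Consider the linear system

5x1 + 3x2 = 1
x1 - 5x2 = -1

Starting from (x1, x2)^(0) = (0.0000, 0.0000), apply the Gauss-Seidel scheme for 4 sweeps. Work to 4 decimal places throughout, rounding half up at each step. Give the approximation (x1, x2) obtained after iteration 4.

(0.0712, 0.2142)

Iteration 1:
  x1 = (1 - (3)·0.0000) / (5) = 0.2000
  x2 = (-1 - (1)·0.2000) / (-5) = 0.2400
Iteration 2:
  x1 = (1 - (3)·0.2400) / (5) = 0.0560
  x2 = (-1 - (1)·0.0560) / (-5) = 0.2112
Iteration 3:
  x1 = (1 - (3)·0.2112) / (5) = 0.0733
  x2 = (-1 - (1)·0.0733) / (-5) = 0.2147
Iteration 4:
  x1 = (1 - (3)·0.2147) / (5) = 0.0712
  x2 = (-1 - (1)·0.0712) / (-5) = 0.2142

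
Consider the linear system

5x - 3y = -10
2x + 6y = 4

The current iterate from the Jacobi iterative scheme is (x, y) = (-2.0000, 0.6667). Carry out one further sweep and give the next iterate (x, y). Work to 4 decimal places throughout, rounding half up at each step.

(-1.6000, 1.3333)

One sweep:
  x = (-10 - (-3)·0.6667) / (5) = -1.6000
  y = (4 - (2)·-2.0000) / (6) = 1.3333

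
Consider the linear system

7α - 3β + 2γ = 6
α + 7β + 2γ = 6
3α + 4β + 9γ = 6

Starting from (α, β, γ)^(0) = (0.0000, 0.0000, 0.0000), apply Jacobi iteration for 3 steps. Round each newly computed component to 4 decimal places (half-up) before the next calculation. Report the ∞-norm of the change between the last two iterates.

0.1652

Iteration 1:
  α = (6 - (-3)·0.0000 - (2)·0.0000) / (7) = 0.8571
  β = (6 - (1)·0.0000 - (2)·0.0000) / (7) = 0.8571
  γ = (6 - (3)·0.0000 - (4)·0.0000) / (9) = 0.6667
Iteration 2:
  α = (6 - (-3)·0.8571 - (2)·0.6667) / (7) = 1.0340
  β = (6 - (1)·0.8571 - (2)·0.6667) / (7) = 0.5442
  γ = (6 - (3)·0.8571 - (4)·0.8571) / (9) = 0.0000
Iteration 3:
  α = (6 - (-3)·0.5442 - (2)·0.0000) / (7) = 1.0904
  β = (6 - (1)·1.0340 - (2)·0.0000) / (7) = 0.7094
  γ = (6 - (3)·1.0340 - (4)·0.5442) / (9) = 0.0801
Change: (0.0564, 0.1652, 0.0801) → max |·| = 0.1652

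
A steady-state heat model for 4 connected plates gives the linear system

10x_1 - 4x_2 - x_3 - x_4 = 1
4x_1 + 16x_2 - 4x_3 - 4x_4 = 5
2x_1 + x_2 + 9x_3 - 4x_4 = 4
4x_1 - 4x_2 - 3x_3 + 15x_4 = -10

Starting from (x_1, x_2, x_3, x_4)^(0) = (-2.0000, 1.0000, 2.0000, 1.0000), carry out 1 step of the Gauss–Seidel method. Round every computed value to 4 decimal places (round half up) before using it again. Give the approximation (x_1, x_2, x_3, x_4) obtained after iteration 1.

(0.8000, 0.8625, 0.6153, -0.5269)

Iteration 1:
  x_1 = (1 - (-4)·1.0000 - (-1)·2.0000 - (-1)·1.0000) / (10) = 0.8000
  x_2 = (5 - (4)·0.8000 - (-4)·2.0000 - (-4)·1.0000) / (16) = 0.8625
  x_3 = (4 - (2)·0.8000 - (1)·0.8625 - (-4)·1.0000) / (9) = 0.6153
  x_4 = (-10 - (4)·0.8000 - (-4)·0.8625 - (-3)·0.6153) / (15) = -0.5269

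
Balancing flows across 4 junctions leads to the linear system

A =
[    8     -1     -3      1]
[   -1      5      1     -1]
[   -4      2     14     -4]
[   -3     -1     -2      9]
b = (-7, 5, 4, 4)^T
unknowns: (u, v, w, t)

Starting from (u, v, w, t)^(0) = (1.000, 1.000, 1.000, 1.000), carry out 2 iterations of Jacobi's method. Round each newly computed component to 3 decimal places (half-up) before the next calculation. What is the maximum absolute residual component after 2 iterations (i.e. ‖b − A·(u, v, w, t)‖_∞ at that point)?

2.108

Iteration 1:
  u = (-7 - (-1)·1.000 - (-3)·1.000 - (1)·1.000) / (8) = -0.500
  v = (5 - (-1)·1.000 - (1)·1.000 - (-1)·1.000) / (5) = 1.200
  w = (4 - (-4)·1.000 - (2)·1.000 - (-4)·1.000) / (14) = 0.714
  t = (4 - (-3)·1.000 - (-1)·1.000 - (-2)·1.000) / (9) = 1.111
Iteration 2:
  u = (-7 - (-1)·1.200 - (-3)·0.714 - (1)·1.111) / (8) = -0.596
  v = (5 - (-1)·-0.500 - (1)·0.714 - (-1)·1.111) / (5) = 0.979
  w = (4 - (-4)·-0.500 - (2)·1.200 - (-4)·1.111) / (14) = 0.289
  t = (4 - (-3)·-0.500 - (-1)·1.200 - (-2)·0.714) / (9) = 0.570
Residual b − A·x = (-0.956, -0.210, -2.108, -1.361); ∞-norm = 2.108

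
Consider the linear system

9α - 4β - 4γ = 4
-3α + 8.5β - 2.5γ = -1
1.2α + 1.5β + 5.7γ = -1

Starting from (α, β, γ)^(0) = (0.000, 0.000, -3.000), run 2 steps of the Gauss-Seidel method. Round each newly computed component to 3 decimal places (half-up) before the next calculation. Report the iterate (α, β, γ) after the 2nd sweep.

(0.020, -0.005, -0.178)

Iteration 1:
  α = (4 - (-4)·0.000 - (-4)·-3.000) / (9) = -0.889
  β = (-1 - (-3)·-0.889 - (-2.5)·-3.000) / (8.5) = -1.314
  γ = (-1 - (1.2)·-0.889 - (1.5)·-1.314) / (5.7) = 0.358
Iteration 2:
  α = (4 - (-4)·-1.314 - (-4)·0.358) / (9) = 0.020
  β = (-1 - (-3)·0.020 - (-2.5)·0.358) / (8.5) = -0.005
  γ = (-1 - (1.2)·0.020 - (1.5)·-0.005) / (5.7) = -0.178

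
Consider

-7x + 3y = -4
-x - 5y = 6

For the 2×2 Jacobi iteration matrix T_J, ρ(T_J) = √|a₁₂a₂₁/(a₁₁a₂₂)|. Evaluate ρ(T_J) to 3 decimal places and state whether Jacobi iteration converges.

a₁₂a₂₁/(a₁₁a₂₂) = (3)·(-1) / ((-7)·(-5)) = -0.085714
ρ = √|-0.085714| = √0.085714 = 0.293
ρ < 1, so Jacobi converges

0.293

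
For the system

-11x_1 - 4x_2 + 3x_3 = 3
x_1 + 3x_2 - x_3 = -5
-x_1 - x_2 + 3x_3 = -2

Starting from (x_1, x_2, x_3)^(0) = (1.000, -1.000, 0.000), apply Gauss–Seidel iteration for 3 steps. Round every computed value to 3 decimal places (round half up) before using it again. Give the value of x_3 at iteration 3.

Iteration 1:
  x_1 = (3 - (-4)·-1.000 - (3)·0.000) / (-11) = 0.091
  x_2 = (-5 - (1)·0.091 - (-1)·0.000) / (3) = -1.697
  x_3 = (-2 - (-1)·0.091 - (-1)·-1.697) / (3) = -1.202
Iteration 2:
  x_1 = (3 - (-4)·-1.697 - (3)·-1.202) / (-11) = 0.017
  x_2 = (-5 - (1)·0.017 - (-1)·-1.202) / (3) = -2.073
  x_3 = (-2 - (-1)·0.017 - (-1)·-2.073) / (3) = -1.352
Iteration 3:
  x_1 = (3 - (-4)·-2.073 - (3)·-1.352) / (-11) = 0.112
  x_2 = (-5 - (1)·0.112 - (-1)·-1.352) / (3) = -2.155
  x_3 = (-2 - (-1)·0.112 - (-1)·-2.155) / (3) = -1.348

-1.348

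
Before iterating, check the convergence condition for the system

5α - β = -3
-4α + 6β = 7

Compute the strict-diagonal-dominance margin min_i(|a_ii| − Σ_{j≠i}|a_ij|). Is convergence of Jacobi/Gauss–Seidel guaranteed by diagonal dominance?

2

row 1: |5| − (1) = 4
row 2: |6| − (4) = 2
minimum over rows = 2 → strictly diagonally dominant (convergence guaranteed)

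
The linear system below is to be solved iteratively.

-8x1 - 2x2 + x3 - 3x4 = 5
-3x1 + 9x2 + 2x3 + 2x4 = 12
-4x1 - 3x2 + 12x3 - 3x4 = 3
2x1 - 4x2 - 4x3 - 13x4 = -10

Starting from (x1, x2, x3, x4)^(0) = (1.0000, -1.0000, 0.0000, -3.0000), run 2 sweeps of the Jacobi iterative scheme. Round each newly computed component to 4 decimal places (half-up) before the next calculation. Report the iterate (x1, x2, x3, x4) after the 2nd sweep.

(-1.7220, 1.4024, 1.3910, 0.2949)

Iteration 1:
  x1 = (5 - (-2)·-1.0000 - (1)·0.0000 - (-3)·-3.0000) / (-8) = 0.7500
  x2 = (12 - (-3)·1.0000 - (2)·0.0000 - (2)·-3.0000) / (9) = 2.3333
  x3 = (3 - (-4)·1.0000 - (-3)·-1.0000 - (-3)·-3.0000) / (12) = -0.4167
  x4 = (-10 - (2)·1.0000 - (-4)·-1.0000 - (-4)·0.0000) / (-13) = 1.2308
Iteration 2:
  x1 = (5 - (-2)·2.3333 - (1)·-0.4167 - (-3)·1.2308) / (-8) = -1.7220
  x2 = (12 - (-3)·0.7500 - (2)·-0.4167 - (2)·1.2308) / (9) = 1.4024
  x3 = (3 - (-4)·0.7500 - (-3)·2.3333 - (-3)·1.2308) / (12) = 1.3910
  x4 = (-10 - (2)·0.7500 - (-4)·2.3333 - (-4)·-0.4167) / (-13) = 0.2949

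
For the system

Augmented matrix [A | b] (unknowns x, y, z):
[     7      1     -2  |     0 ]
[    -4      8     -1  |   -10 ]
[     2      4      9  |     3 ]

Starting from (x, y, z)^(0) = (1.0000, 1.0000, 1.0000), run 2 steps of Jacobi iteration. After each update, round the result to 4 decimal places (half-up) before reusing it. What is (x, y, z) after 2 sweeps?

Iteration 1:
  x = (0 - (1)·1.0000 - (-2)·1.0000) / (7) = 0.1429
  y = (-10 - (-4)·1.0000 - (-1)·1.0000) / (8) = -0.6250
  z = (3 - (2)·1.0000 - (4)·1.0000) / (9) = -0.3333
Iteration 2:
  x = (0 - (1)·-0.6250 - (-2)·-0.3333) / (7) = -0.0059
  y = (-10 - (-4)·0.1429 - (-1)·-0.3333) / (8) = -1.2202
  z = (3 - (2)·0.1429 - (4)·-0.6250) / (9) = 0.5794

(-0.0059, -1.2202, 0.5794)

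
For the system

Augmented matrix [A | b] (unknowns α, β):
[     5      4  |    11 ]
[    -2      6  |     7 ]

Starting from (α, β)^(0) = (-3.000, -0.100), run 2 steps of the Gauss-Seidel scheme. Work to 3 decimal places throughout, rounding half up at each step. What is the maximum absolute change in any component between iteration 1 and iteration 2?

Iteration 1:
  α = (11 - (4)·-0.100) / (5) = 2.280
  β = (7 - (-2)·2.280) / (6) = 1.927
Iteration 2:
  α = (11 - (4)·1.927) / (5) = 0.658
  β = (7 - (-2)·0.658) / (6) = 1.386
Change: (-1.622, -0.541) → max |·| = 1.622

1.622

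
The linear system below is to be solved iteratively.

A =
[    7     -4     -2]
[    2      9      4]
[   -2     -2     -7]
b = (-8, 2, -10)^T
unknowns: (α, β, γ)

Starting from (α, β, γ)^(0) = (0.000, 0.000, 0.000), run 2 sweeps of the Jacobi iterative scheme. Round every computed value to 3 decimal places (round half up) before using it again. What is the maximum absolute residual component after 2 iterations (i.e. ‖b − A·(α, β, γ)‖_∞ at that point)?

Iteration 1:
  α = (-8 - (-4)·0.000 - (-2)·0.000) / (7) = -1.143
  β = (2 - (2)·0.000 - (4)·0.000) / (9) = 0.222
  γ = (-10 - (-2)·0.000 - (-2)·0.000) / (-7) = 1.429
Iteration 2:
  α = (-8 - (-4)·0.222 - (-2)·1.429) / (7) = -0.608
  β = (2 - (2)·-1.143 - (4)·1.429) / (9) = -0.159
  γ = (-10 - (-2)·-1.143 - (-2)·0.222) / (-7) = 1.692
Residual b − A·x = (-0.996, -2.121, 0.310); ∞-norm = 2.121

2.121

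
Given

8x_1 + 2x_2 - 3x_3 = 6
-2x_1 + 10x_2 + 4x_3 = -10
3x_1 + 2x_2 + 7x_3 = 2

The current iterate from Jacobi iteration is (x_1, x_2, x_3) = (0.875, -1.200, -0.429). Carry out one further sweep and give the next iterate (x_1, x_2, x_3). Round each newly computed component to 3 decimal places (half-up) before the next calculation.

(0.889, -0.653, 0.254)

One sweep:
  x_1 = (6 - (2)·-1.200 - (-3)·-0.429) / (8) = 0.889
  x_2 = (-10 - (-2)·0.875 - (4)·-0.429) / (10) = -0.653
  x_3 = (2 - (3)·0.875 - (2)·-1.200) / (7) = 0.254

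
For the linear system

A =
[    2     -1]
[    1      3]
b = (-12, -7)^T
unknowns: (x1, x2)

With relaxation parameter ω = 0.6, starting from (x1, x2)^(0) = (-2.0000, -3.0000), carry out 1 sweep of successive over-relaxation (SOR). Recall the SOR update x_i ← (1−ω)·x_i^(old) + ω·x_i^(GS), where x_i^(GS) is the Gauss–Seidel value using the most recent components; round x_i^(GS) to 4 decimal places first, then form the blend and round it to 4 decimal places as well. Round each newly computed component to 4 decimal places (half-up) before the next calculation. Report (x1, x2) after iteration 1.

Iteration 1:
  x1: GS value = (-12 - (-1)·-3.0000) / (2) = -7.5000;  x1 ← (1−ω)·-2.0000 + ω·-7.5000 = -5.3000
  x2: GS value = (-7 - (1)·-5.3000) / (3) = -0.5667;  x2 ← (1−ω)·-3.0000 + ω·-0.5667 = -1.5400

(-5.3000, -1.5400)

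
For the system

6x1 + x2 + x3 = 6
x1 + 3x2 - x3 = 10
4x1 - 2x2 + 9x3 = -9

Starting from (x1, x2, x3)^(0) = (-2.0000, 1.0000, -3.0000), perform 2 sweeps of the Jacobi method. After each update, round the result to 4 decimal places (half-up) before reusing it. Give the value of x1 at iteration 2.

0.4815

Iteration 1:
  x1 = (6 - (1)·1.0000 - (1)·-3.0000) / (6) = 1.3333
  x2 = (10 - (1)·-2.0000 - (-1)·-3.0000) / (3) = 3.0000
  x3 = (-9 - (4)·-2.0000 - (-2)·1.0000) / (9) = 0.1111
Iteration 2:
  x1 = (6 - (1)·3.0000 - (1)·0.1111) / (6) = 0.4815
  x2 = (10 - (1)·1.3333 - (-1)·0.1111) / (3) = 2.9259
  x3 = (-9 - (4)·1.3333 - (-2)·3.0000) / (9) = -0.9259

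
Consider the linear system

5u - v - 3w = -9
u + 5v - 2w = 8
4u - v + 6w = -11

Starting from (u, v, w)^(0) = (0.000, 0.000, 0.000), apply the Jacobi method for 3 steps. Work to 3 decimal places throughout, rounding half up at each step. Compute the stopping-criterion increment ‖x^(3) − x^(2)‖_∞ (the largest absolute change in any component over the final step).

Iteration 1:
  u = (-9 - (-1)·0.000 - (-3)·0.000) / (5) = -1.800
  v = (8 - (1)·0.000 - (-2)·0.000) / (5) = 1.600
  w = (-11 - (4)·0.000 - (-1)·0.000) / (6) = -1.833
Iteration 2:
  u = (-9 - (-1)·1.600 - (-3)·-1.833) / (5) = -2.580
  v = (8 - (1)·-1.800 - (-2)·-1.833) / (5) = 1.227
  w = (-11 - (4)·-1.800 - (-1)·1.600) / (6) = -0.367
Iteration 3:
  u = (-9 - (-1)·1.227 - (-3)·-0.367) / (5) = -1.775
  v = (8 - (1)·-2.580 - (-2)·-0.367) / (5) = 1.969
  w = (-11 - (4)·-2.580 - (-1)·1.227) / (6) = 0.091
Change: (0.805, 0.742, 0.458) → max |·| = 0.805

0.805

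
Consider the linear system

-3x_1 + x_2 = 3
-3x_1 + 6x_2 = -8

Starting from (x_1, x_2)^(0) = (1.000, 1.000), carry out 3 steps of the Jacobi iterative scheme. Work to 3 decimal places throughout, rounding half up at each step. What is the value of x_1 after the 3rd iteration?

Iteration 1:
  x_1 = (3 - (1)·1.000) / (-3) = -0.667
  x_2 = (-8 - (-3)·1.000) / (6) = -0.833
Iteration 2:
  x_1 = (3 - (1)·-0.833) / (-3) = -1.278
  x_2 = (-8 - (-3)·-0.667) / (6) = -1.667
Iteration 3:
  x_1 = (3 - (1)·-1.667) / (-3) = -1.556
  x_2 = (-8 - (-3)·-1.278) / (6) = -1.972

-1.556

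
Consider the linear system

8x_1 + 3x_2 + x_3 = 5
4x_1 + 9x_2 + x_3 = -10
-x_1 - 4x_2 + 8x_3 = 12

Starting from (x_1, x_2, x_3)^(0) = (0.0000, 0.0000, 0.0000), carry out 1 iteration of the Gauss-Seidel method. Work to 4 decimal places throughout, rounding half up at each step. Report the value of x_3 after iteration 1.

Iteration 1:
  x_1 = (5 - (3)·0.0000 - (1)·0.0000) / (8) = 0.6250
  x_2 = (-10 - (4)·0.6250 - (1)·0.0000) / (9) = -1.3889
  x_3 = (12 - (-1)·0.6250 - (-4)·-1.3889) / (8) = 0.8837

0.8837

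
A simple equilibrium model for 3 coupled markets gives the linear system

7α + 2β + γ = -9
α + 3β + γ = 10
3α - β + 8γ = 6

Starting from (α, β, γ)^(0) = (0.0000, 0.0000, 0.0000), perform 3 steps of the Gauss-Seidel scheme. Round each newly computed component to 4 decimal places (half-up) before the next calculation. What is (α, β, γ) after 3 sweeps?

Iteration 1:
  α = (-9 - (2)·0.0000 - (1)·0.0000) / (7) = -1.2857
  β = (10 - (1)·-1.2857 - (1)·0.0000) / (3) = 3.7619
  γ = (6 - (3)·-1.2857 - (-1)·3.7619) / (8) = 1.7024
Iteration 2:
  α = (-9 - (2)·3.7619 - (1)·1.7024) / (7) = -2.6037
  β = (10 - (1)·-2.6037 - (1)·1.7024) / (3) = 3.6338
  γ = (6 - (3)·-2.6037 - (-1)·3.6338) / (8) = 2.1806
Iteration 3:
  α = (-9 - (2)·3.6338 - (1)·2.1806) / (7) = -2.6355
  β = (10 - (1)·-2.6355 - (1)·2.1806) / (3) = 3.4850
  γ = (6 - (3)·-2.6355 - (-1)·3.4850) / (8) = 2.1739

(-2.6355, 3.4850, 2.1739)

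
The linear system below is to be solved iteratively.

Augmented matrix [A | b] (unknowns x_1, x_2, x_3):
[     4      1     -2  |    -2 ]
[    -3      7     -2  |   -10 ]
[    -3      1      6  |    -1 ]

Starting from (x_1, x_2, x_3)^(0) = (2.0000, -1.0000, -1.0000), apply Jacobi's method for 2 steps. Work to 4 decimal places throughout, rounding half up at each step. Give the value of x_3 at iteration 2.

-0.3988

Iteration 1:
  x_1 = (-2 - (1)·-1.0000 - (-2)·-1.0000) / (4) = -0.7500
  x_2 = (-10 - (-3)·2.0000 - (-2)·-1.0000) / (7) = -0.8571
  x_3 = (-1 - (-3)·2.0000 - (1)·-1.0000) / (6) = 1.0000
Iteration 2:
  x_1 = (-2 - (1)·-0.8571 - (-2)·1.0000) / (4) = 0.2143
  x_2 = (-10 - (-3)·-0.7500 - (-2)·1.0000) / (7) = -1.4643
  x_3 = (-1 - (-3)·-0.7500 - (1)·-0.8571) / (6) = -0.3988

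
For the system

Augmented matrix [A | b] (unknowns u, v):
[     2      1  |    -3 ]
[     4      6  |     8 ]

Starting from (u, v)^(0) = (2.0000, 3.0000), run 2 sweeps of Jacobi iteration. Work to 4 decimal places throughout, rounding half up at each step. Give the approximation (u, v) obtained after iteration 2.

Iteration 1:
  u = (-3 - (1)·3.0000) / (2) = -3.0000
  v = (8 - (4)·2.0000) / (6) = 0.0000
Iteration 2:
  u = (-3 - (1)·0.0000) / (2) = -1.5000
  v = (8 - (4)·-3.0000) / (6) = 3.3333

(-1.5000, 3.3333)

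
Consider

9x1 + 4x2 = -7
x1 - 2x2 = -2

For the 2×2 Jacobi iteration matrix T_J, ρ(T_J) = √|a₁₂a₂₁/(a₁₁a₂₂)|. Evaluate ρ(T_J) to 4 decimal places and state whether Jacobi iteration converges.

0.4714

a₁₂a₂₁/(a₁₁a₂₂) = (4)·(1) / ((9)·(-2)) = -0.222222
ρ = √|-0.222222| = √0.222222 = 0.4714
ρ < 1, so Jacobi converges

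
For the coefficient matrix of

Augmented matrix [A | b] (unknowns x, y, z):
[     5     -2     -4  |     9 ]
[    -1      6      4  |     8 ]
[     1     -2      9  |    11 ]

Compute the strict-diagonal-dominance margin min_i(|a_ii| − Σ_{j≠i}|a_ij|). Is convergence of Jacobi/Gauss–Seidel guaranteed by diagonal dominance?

row 1: |5| − (2+4) = -1
row 2: |6| − (1+4) = 1
row 3: |9| − (1+2) = 6
minimum over rows = -1 → not strictly diagonally dominant

-1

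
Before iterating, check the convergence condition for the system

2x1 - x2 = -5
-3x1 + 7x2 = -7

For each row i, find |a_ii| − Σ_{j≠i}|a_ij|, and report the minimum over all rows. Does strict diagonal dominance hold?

1

row 1: |2| − (1) = 1
row 2: |7| − (3) = 4
minimum over rows = 1 → strictly diagonally dominant (convergence guaranteed)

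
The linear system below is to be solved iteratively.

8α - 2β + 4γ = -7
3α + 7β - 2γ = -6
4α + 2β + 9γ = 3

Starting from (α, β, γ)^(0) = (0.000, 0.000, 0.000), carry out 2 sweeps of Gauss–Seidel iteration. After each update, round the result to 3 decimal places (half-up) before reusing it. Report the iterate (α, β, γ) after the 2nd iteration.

Iteration 1:
  α = (-7 - (-2)·0.000 - (4)·0.000) / (8) = -0.875
  β = (-6 - (3)·-0.875 - (-2)·0.000) / (7) = -0.482
  γ = (3 - (4)·-0.875 - (2)·-0.482) / (9) = 0.829
Iteration 2:
  α = (-7 - (-2)·-0.482 - (4)·0.829) / (8) = -1.410
  β = (-6 - (3)·-1.410 - (-2)·0.829) / (7) = -0.016
  γ = (3 - (4)·-1.410 - (2)·-0.016) / (9) = 0.964

(-1.410, -0.016, 0.964)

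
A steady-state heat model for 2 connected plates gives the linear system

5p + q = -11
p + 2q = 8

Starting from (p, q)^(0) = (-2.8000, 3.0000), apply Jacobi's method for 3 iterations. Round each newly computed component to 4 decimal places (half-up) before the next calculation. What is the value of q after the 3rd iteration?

5.6400

Iteration 1:
  p = (-11 - (1)·3.0000) / (5) = -2.8000
  q = (8 - (1)·-2.8000) / (2) = 5.4000
Iteration 2:
  p = (-11 - (1)·5.4000) / (5) = -3.2800
  q = (8 - (1)·-2.8000) / (2) = 5.4000
Iteration 3:
  p = (-11 - (1)·5.4000) / (5) = -3.2800
  q = (8 - (1)·-3.2800) / (2) = 5.6400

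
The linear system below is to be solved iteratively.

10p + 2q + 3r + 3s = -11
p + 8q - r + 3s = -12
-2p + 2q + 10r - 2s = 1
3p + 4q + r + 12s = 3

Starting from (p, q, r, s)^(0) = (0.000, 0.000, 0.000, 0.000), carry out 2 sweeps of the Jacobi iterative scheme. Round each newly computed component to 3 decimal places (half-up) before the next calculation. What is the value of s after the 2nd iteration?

Iteration 1:
  p = (-11 - (2)·0.000 - (3)·0.000 - (3)·0.000) / (10) = -1.100
  q = (-12 - (1)·0.000 - (-1)·0.000 - (3)·0.000) / (8) = -1.500
  r = (1 - (-2)·0.000 - (2)·0.000 - (-2)·0.000) / (10) = 0.100
  s = (3 - (3)·0.000 - (4)·0.000 - (1)·0.000) / (12) = 0.250
Iteration 2:
  p = (-11 - (2)·-1.500 - (3)·0.100 - (3)·0.250) / (10) = -0.905
  q = (-12 - (1)·-1.100 - (-1)·0.100 - (3)·0.250) / (8) = -1.444
  r = (1 - (-2)·-1.100 - (2)·-1.500 - (-2)·0.250) / (10) = 0.230
  s = (3 - (3)·-1.100 - (4)·-1.500 - (1)·0.100) / (12) = 1.017

1.017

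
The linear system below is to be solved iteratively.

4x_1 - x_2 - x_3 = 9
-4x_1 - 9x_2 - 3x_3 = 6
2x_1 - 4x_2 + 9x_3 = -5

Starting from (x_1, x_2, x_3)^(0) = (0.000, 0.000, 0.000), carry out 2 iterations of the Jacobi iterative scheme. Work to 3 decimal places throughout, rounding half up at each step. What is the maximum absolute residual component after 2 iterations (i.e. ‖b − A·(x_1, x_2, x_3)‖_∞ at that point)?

3.609

Iteration 1:
  x_1 = (9 - (-1)·0.000 - (-1)·0.000) / (4) = 2.250
  x_2 = (6 - (-4)·0.000 - (-3)·0.000) / (-9) = -0.667
  x_3 = (-5 - (2)·0.000 - (-4)·0.000) / (9) = -0.556
Iteration 2:
  x_1 = (9 - (-1)·-0.667 - (-1)·-0.556) / (4) = 1.944
  x_2 = (6 - (-4)·2.250 - (-3)·-0.556) / (-9) = -1.481
  x_3 = (-5 - (2)·2.250 - (-4)·-0.667) / (9) = -1.352
Residual b − A·x = (-1.609, -3.609, -2.644); ∞-norm = 3.609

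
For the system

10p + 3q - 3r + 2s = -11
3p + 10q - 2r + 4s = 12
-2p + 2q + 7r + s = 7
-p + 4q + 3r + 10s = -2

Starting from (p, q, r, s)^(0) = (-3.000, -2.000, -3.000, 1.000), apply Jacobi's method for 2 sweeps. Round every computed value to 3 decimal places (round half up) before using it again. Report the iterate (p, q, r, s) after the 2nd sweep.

Iteration 1:
  p = (-11 - (3)·-2.000 - (-3)·-3.000 - (2)·1.000) / (10) = -1.600
  q = (12 - (3)·-3.000 - (-2)·-3.000 - (4)·1.000) / (10) = 1.100
  r = (7 - (-2)·-3.000 - (2)·-2.000 - (1)·1.000) / (7) = 0.571
  s = (-2 - (-1)·-3.000 - (4)·-2.000 - (3)·-3.000) / (10) = 1.200
Iteration 2:
  p = (-11 - (3)·1.100 - (-3)·0.571 - (2)·1.200) / (10) = -1.499
  q = (12 - (3)·-1.600 - (-2)·0.571 - (4)·1.200) / (10) = 1.314
  r = (7 - (-2)·-1.600 - (2)·1.100 - (1)·1.200) / (7) = 0.057
  s = (-2 - (-1)·-1.600 - (4)·1.100 - (3)·0.571) / (10) = -0.971

(-1.499, 1.314, 0.057, -0.971)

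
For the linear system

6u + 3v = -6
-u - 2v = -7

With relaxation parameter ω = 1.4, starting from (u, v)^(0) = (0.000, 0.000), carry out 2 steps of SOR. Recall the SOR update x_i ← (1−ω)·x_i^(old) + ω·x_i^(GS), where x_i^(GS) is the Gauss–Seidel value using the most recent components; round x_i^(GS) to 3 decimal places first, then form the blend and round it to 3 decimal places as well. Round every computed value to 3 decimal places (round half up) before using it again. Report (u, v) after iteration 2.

Iteration 1:
  u: GS value = (-6 - (3)·0.000) / (6) = -1.000;  u ← (1−ω)·0.000 + ω·-1.000 = -1.400
  v: GS value = (-7 - (-1)·-1.400) / (-2) = 4.200;  v ← (1−ω)·0.000 + ω·4.200 = 5.880
Iteration 2:
  u: GS value = (-6 - (3)·5.880) / (6) = -3.940;  u ← (1−ω)·-1.400 + ω·-3.940 = -4.956
  v: GS value = (-7 - (-1)·-4.956) / (-2) = 5.978;  v ← (1−ω)·5.880 + ω·5.978 = 6.017

(-4.956, 6.017)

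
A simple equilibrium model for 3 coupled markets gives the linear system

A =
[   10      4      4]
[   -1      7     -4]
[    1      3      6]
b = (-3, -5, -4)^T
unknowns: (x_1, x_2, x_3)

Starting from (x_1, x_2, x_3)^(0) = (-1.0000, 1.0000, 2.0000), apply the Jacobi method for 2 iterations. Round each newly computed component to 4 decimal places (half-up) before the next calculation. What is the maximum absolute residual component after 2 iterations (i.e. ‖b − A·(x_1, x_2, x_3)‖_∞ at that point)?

5.3810

Iteration 1:
  x_1 = (-3 - (4)·1.0000 - (4)·2.0000) / (10) = -1.5000
  x_2 = (-5 - (-1)·-1.0000 - (-4)·2.0000) / (7) = 0.2857
  x_3 = (-4 - (1)·-1.0000 - (3)·1.0000) / (6) = -1.0000
Iteration 2:
  x_1 = (-3 - (4)·0.2857 - (4)·-1.0000) / (10) = -0.0143
  x_2 = (-5 - (-1)·-1.5000 - (-4)·-1.0000) / (7) = -1.5000
  x_3 = (-4 - (1)·-1.5000 - (3)·0.2857) / (6) = -0.5595
Residual b − A·x = (5.3810, 3.2477, 3.8713); ∞-norm = 5.3810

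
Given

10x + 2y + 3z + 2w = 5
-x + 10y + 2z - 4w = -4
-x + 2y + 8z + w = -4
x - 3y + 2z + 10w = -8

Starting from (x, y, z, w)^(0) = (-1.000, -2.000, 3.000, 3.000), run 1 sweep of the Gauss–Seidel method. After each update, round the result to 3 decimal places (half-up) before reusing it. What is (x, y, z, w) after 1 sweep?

(-0.600, 0.140, -0.985, -0.501)

Iteration 1:
  x = (5 - (2)·-2.000 - (3)·3.000 - (2)·3.000) / (10) = -0.600
  y = (-4 - (-1)·-0.600 - (2)·3.000 - (-4)·3.000) / (10) = 0.140
  z = (-4 - (-1)·-0.600 - (2)·0.140 - (1)·3.000) / (8) = -0.985
  w = (-8 - (1)·-0.600 - (-3)·0.140 - (2)·-0.985) / (10) = -0.501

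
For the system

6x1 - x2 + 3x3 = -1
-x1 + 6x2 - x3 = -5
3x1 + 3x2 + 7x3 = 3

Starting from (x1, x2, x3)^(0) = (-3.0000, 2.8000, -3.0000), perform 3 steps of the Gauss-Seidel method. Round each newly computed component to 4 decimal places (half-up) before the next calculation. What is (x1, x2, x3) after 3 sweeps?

Iteration 1:
  x1 = (-1 - (-1)·2.8000 - (3)·-3.0000) / (6) = 1.8000
  x2 = (-5 - (-1)·1.8000 - (-1)·-3.0000) / (6) = -1.0333
  x3 = (3 - (3)·1.8000 - (3)·-1.0333) / (7) = 0.1000
Iteration 2:
  x1 = (-1 - (-1)·-1.0333 - (3)·0.1000) / (6) = -0.3889
  x2 = (-5 - (-1)·-0.3889 - (-1)·0.1000) / (6) = -0.8815
  x3 = (3 - (3)·-0.3889 - (3)·-0.8815) / (7) = 0.9730
Iteration 3:
  x1 = (-1 - (-1)·-0.8815 - (3)·0.9730) / (6) = -0.8001
  x2 = (-5 - (-1)·-0.8001 - (-1)·0.9730) / (6) = -0.8045
  x3 = (3 - (3)·-0.8001 - (3)·-0.8045) / (7) = 1.1163

(-0.8001, -0.8045, 1.1163)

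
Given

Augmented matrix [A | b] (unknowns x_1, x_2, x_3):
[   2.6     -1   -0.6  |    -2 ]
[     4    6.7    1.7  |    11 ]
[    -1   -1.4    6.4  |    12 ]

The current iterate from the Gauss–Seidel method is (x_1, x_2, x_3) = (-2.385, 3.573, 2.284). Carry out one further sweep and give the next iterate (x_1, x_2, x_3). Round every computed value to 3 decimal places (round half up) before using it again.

One sweep:
  x_1 = (-2 - (-1)·3.573 - (-0.6)·2.284) / (2.6) = 1.132
  x_2 = (11 - (4)·1.132 - (1.7)·2.284) / (6.7) = 0.386
  x_3 = (12 - (-1)·1.132 - (-1.4)·0.386) / (6.4) = 2.136

(1.132, 0.386, 2.136)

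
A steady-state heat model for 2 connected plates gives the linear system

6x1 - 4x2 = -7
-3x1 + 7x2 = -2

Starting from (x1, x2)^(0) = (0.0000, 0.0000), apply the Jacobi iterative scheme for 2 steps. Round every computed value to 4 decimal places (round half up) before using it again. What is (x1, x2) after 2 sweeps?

Iteration 1:
  x1 = (-7 - (-4)·0.0000) / (6) = -1.1667
  x2 = (-2 - (-3)·0.0000) / (7) = -0.2857
Iteration 2:
  x1 = (-7 - (-4)·-0.2857) / (6) = -1.3571
  x2 = (-2 - (-3)·-1.1667) / (7) = -0.7857

(-1.3571, -0.7857)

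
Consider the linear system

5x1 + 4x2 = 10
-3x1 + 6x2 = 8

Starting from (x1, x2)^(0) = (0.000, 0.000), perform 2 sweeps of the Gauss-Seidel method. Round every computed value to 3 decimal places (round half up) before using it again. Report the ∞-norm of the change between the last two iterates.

1.866

Iteration 1:
  x1 = (10 - (4)·0.000) / (5) = 2.000
  x2 = (8 - (-3)·2.000) / (6) = 2.333
Iteration 2:
  x1 = (10 - (4)·2.333) / (5) = 0.134
  x2 = (8 - (-3)·0.134) / (6) = 1.400
Change: (-1.866, -0.933) → max |·| = 1.866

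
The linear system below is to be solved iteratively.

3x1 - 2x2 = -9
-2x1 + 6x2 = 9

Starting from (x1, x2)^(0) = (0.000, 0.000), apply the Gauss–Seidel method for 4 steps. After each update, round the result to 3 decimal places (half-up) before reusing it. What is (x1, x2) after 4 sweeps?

(-2.576, 0.641)

Iteration 1:
  x1 = (-9 - (-2)·0.000) / (3) = -3.000
  x2 = (9 - (-2)·-3.000) / (6) = 0.500
Iteration 2:
  x1 = (-9 - (-2)·0.500) / (3) = -2.667
  x2 = (9 - (-2)·-2.667) / (6) = 0.611
Iteration 3:
  x1 = (-9 - (-2)·0.611) / (3) = -2.593
  x2 = (9 - (-2)·-2.593) / (6) = 0.636
Iteration 4:
  x1 = (-9 - (-2)·0.636) / (3) = -2.576
  x2 = (9 - (-2)·-2.576) / (6) = 0.641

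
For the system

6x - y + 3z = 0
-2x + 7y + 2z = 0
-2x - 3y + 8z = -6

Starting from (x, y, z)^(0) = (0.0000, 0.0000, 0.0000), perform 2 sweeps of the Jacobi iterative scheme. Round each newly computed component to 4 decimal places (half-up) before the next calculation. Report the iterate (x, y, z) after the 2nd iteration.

(0.3750, 0.2143, -0.7500)

Iteration 1:
  x = (0 - (-1)·0.0000 - (3)·0.0000) / (6) = 0.0000
  y = (0 - (-2)·0.0000 - (2)·0.0000) / (7) = 0.0000
  z = (-6 - (-2)·0.0000 - (-3)·0.0000) / (8) = -0.7500
Iteration 2:
  x = (0 - (-1)·0.0000 - (3)·-0.7500) / (6) = 0.3750
  y = (0 - (-2)·0.0000 - (2)·-0.7500) / (7) = 0.2143
  z = (-6 - (-2)·0.0000 - (-3)·0.0000) / (8) = -0.7500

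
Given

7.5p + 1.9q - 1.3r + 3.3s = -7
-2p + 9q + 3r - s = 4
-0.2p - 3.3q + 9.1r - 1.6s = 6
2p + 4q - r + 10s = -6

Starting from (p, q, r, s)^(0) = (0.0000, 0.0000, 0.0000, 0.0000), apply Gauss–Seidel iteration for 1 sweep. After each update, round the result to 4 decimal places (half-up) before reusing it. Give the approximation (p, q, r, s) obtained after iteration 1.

Iteration 1:
  p = (-7 - (1.9)·0.0000 - (-1.3)·0.0000 - (3.3)·0.0000) / (7.5) = -0.9333
  q = (4 - (-2)·-0.9333 - (3)·0.0000 - (-1)·0.0000) / (9) = 0.2370
  r = (6 - (-0.2)·-0.9333 - (-3.3)·0.2370 - (-1.6)·0.0000) / (9.1) = 0.7248
  s = (-6 - (2)·-0.9333 - (4)·0.2370 - (-1)·0.7248) / (10) = -0.4357

(-0.9333, 0.2370, 0.7248, -0.4357)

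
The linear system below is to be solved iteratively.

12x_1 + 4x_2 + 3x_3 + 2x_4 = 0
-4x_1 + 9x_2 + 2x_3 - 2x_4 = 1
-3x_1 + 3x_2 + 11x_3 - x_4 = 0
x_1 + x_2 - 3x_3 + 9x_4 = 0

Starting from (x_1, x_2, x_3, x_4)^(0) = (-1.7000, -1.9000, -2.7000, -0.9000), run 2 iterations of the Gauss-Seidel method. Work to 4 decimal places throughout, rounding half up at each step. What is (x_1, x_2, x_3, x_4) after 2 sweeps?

(-0.3379, -0.1037, -0.0903, 0.0190)

Iteration 1:
  x_1 = (0 - (4)·-1.9000 - (3)·-2.7000 - (2)·-0.9000) / (12) = 1.4583
  x_2 = (1 - (-4)·1.4583 - (2)·-2.7000 - (-2)·-0.9000) / (9) = 1.1592
  x_3 = (0 - (-3)·1.4583 - (3)·1.1592 - (-1)·-0.9000) / (11) = -0.0002
  x_4 = (0 - (1)·1.4583 - (1)·1.1592 - (-3)·-0.0002) / (9) = -0.2909
Iteration 2:
  x_1 = (0 - (4)·1.1592 - (3)·-0.0002 - (2)·-0.2909) / (12) = -0.3379
  x_2 = (1 - (-4)·-0.3379 - (2)·-0.0002 - (-2)·-0.2909) / (9) = -0.1037
  x_3 = (0 - (-3)·-0.3379 - (3)·-0.1037 - (-1)·-0.2909) / (11) = -0.0903
  x_4 = (0 - (1)·-0.3379 - (1)·-0.1037 - (-3)·-0.0903) / (9) = 0.0190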